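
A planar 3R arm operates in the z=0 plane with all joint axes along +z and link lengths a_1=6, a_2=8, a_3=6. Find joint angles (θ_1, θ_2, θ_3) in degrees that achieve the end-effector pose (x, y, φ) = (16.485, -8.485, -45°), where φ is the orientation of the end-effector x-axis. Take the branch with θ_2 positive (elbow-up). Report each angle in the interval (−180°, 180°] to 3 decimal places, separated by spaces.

wrist centre = target − a_3·(cos φ, sin φ) = (12.2424, -4.2424)
cos θ_2 = (167.8730−6²−8²)/(2·6·8) = 0.7070; θ_2 = 45.0078° (elbow-up)
β = atan2(-4.2424,12.2424) = -19.1128°; ψ = atan2(5.6576,11.6561) = 25.8910°
θ_1 = β − ψ = -45.0038°
θ_3 = φ − θ_1 − θ_2 = -45.0040° (wrapped to (-180°,180°])

-45.004 45.008 -45.004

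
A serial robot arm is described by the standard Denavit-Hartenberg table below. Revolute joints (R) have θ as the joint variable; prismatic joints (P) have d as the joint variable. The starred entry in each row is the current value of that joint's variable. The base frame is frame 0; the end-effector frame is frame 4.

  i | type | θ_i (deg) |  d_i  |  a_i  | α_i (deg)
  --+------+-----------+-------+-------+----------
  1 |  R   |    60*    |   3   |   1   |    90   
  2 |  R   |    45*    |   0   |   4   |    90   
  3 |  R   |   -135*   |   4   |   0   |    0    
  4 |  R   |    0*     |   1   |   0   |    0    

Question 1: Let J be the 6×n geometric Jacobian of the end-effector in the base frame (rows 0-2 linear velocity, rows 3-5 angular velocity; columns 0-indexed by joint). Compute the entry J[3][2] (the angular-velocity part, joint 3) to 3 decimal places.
0.354

axis z_2 = (0.3536,0.6124,-0.7071); lever o_n−o_2 = (1.7678,3.0619,-3.5355)
cross product → J_v[:, 2] = (0.0000,0.0000,0.0000)
J_ω[:, 2] = z_2
entry J[3][2] = 0.3536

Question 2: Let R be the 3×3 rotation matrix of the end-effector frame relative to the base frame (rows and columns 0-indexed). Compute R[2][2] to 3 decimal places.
End-effector z-axis (col 2 of R) = (0.3536,0.6124,-0.7071)
R[2][2] = -0.7071

-0.707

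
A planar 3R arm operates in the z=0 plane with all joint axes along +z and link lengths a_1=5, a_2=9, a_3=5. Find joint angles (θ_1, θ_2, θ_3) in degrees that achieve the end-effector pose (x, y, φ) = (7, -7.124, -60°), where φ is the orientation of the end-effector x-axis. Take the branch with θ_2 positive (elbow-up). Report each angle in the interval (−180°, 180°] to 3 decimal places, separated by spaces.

-153.676 150.003 -56.326

wrist centre = target − a_3·(cos φ, sin φ) = (4.5000, -2.7939)
cos θ_2 = (28.0557−5²−9²)/(2·5·9) = -0.8660; θ_2 = 150.0025° (elbow-up)
β = atan2(-2.7939,4.5000) = -31.8345°; ψ = atan2(4.4997,-2.7944) = 121.8416°
θ_1 = β − ψ = -153.6761°
θ_3 = φ − θ_1 − θ_2 = -56.3264° (wrapped to (-180°,180°])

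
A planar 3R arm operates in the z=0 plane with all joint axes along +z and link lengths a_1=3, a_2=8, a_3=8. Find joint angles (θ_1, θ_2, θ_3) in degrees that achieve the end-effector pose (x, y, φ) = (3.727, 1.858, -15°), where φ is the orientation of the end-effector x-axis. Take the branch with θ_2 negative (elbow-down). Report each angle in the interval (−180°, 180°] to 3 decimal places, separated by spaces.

-90.019 -149.986 -134.995

wrist centre = target − a_3·(cos φ, sin φ) = (-4.0004, 3.9286)
cos θ_2 = (31.4368−3²−8²)/(2·3·8) = -0.8659; θ_2 = -149.9857° (elbow-down)
β = atan2(3.9286,-4.0004) = 135.5192°; ψ = atan2(-4.0017,-3.9272) = -134.4615°
θ_1 = β − ψ = 269.9807°
θ_3 = φ − θ_1 − θ_2 = -134.9950° (wrapped to (-180°,180°])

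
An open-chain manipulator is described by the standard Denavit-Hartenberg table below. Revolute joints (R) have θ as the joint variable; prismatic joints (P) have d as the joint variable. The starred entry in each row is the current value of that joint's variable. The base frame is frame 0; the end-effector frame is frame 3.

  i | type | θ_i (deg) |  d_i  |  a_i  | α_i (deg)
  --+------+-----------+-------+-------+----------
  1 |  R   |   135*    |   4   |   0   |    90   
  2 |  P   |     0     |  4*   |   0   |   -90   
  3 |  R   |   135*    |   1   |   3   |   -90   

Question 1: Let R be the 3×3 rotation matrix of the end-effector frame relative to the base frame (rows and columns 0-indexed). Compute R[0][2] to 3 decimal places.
End-effector z-axis (col 2 of R) = (1.0000,-0.0000,0.0000)
R[0][2] = 1.0000

1.000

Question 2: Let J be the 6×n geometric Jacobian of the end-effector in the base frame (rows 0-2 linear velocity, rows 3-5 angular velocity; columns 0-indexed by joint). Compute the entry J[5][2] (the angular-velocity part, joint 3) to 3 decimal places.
axis z_2 = (0.0000,0.0000,1.0000); lever o_n−o_2 = (-0.0000,-3.0000,1.0000)
cross product → J_v[:, 2] = (3.0000,-0.0000,0.0000)
J_ω[:, 2] = z_2
entry J[5][2] = 1.0000

1.000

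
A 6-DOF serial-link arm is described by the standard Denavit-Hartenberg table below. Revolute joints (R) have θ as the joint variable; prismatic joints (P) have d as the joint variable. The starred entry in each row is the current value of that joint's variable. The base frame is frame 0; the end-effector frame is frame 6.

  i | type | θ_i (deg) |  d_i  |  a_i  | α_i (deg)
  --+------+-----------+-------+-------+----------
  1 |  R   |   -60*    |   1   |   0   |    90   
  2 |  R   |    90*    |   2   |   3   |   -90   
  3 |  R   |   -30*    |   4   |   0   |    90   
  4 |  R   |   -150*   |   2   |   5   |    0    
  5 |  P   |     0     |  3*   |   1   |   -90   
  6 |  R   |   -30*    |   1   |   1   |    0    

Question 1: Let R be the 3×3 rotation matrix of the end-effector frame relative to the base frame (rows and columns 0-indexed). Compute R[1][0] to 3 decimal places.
-0.404

End-effector x-axis (col 0 of R) = (0.1663,-0.4040,-0.8995)
R[1][0] = -0.4040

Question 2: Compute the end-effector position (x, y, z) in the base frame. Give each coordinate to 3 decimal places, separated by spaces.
-3.349 -2.279 -3.467

after link 1: o_1 = (0.0000, 0.0000, 1.0000)
after link 2: o_2 = (-1.7321, -1.0000, 4.0000)
after link 3: o_3 = (-3.7321, 2.4641, 4.0000)
after link 4: o_4 = (-2.1071, 0.5155, -0.7500)
after link 5: o_5 = (-3.7321, -1.0000, -3.0000)
after link 6: o_6 = (-3.3493, -2.2790, -3.4665)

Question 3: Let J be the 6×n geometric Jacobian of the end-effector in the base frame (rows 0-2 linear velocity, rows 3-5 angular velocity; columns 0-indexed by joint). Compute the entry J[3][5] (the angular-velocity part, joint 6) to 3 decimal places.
0.217

axis z_5 = (0.2165,-0.8750,0.4330); lever o_n−o_5 = (0.3828,-1.2790,-0.4665)
cross product → J_v[:, 5] = (0.9620,0.2667,0.0580)
J_ω[:, 5] = z_5
entry J[3][5] = 0.2165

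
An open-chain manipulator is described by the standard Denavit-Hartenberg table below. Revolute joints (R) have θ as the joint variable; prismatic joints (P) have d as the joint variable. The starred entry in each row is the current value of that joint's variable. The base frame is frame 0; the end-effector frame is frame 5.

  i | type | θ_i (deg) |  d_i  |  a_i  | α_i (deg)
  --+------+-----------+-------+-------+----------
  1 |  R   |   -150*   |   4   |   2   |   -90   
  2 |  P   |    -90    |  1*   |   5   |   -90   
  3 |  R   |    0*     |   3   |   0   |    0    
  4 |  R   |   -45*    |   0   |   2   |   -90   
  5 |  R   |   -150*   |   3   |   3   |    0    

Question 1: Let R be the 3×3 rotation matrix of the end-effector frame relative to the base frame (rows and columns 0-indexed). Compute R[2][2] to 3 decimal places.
0.707

End-effector z-axis (col 2 of R) = (-0.3536,0.6124,0.7071)
R[2][2] = 0.7071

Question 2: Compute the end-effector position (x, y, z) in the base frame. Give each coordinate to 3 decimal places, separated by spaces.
-6.401 -1.913 10.698

after link 1: o_1 = (-1.7321, -1.0000, 4.0000)
after link 2: o_2 = (-1.2321, -1.8660, 9.0000)
after link 3: o_3 = (-3.8301, -3.3660, 9.0000)
after link 4: o_4 = (-3.1230, -4.5908, 10.4142)
after link 5: o_5 = (-6.4013, -1.9127, 10.6984)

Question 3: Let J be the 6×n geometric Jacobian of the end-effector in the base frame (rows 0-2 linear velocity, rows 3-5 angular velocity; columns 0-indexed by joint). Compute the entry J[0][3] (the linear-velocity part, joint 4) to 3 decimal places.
-0.849

axis z_3 = (-0.8660,-0.5000,-0.0000); lever o_n−o_3 = (-2.5712,1.4534,1.6984)
cross product → J_v[:, 3] = (-0.8492,1.4709,-2.5442)
J_ω[:, 3] = z_3
entry J[0][3] = -0.8492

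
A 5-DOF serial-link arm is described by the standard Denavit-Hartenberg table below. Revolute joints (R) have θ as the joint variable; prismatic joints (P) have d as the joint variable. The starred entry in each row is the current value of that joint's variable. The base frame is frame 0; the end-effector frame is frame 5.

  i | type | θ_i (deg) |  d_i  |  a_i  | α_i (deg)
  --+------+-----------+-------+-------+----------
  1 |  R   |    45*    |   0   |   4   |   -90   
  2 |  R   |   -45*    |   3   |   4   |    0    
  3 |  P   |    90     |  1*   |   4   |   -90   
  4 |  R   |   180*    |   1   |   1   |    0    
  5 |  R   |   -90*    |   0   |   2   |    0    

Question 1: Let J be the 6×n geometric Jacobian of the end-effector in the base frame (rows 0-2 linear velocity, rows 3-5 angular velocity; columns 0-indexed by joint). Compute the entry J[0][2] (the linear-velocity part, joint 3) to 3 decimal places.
-0.707

prismatic axis z_2 = (-0.7071,0.7071,0.0000)
J_v[:, 2] = z_2; J_ω[:, 2] = (0,0,0)
entry J[0][2] = -0.7071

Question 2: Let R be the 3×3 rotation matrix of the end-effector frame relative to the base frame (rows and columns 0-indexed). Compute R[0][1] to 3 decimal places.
-0.500

End-effector y-axis (col 1 of R) = (-0.5000,-0.5000,0.7071)
R[0][1] = -0.5000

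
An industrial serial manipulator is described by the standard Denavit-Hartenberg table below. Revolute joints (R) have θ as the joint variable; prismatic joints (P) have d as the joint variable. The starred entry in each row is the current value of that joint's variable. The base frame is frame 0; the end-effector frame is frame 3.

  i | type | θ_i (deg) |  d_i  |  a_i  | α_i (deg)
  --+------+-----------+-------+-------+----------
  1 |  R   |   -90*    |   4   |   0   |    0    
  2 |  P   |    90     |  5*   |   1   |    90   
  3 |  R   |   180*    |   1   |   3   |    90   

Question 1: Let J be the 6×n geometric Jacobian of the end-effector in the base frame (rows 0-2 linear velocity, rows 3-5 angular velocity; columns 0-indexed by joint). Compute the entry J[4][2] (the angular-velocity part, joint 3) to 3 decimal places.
-1.000

axis z_2 = (0.0000,-1.0000,0.0000); lever o_n−o_2 = (-3.0000,-1.0000,0.0000)
cross product → J_v[:, 2] = (0.0000,-0.0000,-3.0000)
J_ω[:, 2] = z_2
entry J[4][2] = -1.0000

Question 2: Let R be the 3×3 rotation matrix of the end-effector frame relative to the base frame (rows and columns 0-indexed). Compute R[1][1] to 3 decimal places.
End-effector y-axis (col 1 of R) = (-0.0000,-1.0000,0.0000)
R[1][1] = -1.0000

-1.000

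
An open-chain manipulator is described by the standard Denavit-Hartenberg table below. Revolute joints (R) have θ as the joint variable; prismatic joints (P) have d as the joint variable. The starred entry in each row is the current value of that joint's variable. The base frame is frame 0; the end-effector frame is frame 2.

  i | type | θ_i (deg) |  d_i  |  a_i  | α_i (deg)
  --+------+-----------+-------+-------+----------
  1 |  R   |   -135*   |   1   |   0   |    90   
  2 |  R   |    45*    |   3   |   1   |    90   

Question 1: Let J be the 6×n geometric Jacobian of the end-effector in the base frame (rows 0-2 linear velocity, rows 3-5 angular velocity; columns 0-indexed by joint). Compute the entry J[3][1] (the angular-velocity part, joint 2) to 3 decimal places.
-0.707

axis z_1 = (-0.7071,0.7071,0.0000); lever o_n−o_1 = (-2.6213,1.6213,0.7071)
cross product → J_v[:, 1] = (0.5000,0.5000,0.7071)
J_ω[:, 1] = z_1
entry J[3][1] = -0.7071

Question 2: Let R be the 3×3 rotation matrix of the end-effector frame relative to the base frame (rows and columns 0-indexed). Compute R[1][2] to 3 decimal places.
End-effector z-axis (col 2 of R) = (-0.5000,-0.5000,-0.7071)
R[1][2] = -0.5000

-0.500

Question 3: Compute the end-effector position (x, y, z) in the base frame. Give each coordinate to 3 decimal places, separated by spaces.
after link 1: o_1 = (0.0000, 0.0000, 1.0000)
after link 2: o_2 = (-2.6213, 1.6213, 1.7071)

-2.621 1.621 1.707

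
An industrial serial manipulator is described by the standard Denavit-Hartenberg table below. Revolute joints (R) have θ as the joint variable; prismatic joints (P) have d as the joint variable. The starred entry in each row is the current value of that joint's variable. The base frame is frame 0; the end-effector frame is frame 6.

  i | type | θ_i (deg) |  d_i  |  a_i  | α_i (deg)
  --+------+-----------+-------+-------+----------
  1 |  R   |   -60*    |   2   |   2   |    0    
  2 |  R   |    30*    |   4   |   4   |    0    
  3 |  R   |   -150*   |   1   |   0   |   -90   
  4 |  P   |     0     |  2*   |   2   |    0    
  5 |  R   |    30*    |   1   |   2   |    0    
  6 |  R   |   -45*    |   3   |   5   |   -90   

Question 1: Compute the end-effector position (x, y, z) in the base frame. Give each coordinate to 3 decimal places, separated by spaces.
after link 1: o_1 = (1.0000, -1.7321, 2.0000)
after link 2: o_2 = (4.4641, -3.7321, 6.0000)
after link 3: o_3 = (4.4641, -3.7321, 7.0000)
after link 4: o_4 = (2.4641, -5.7321, 7.0000)
after link 5: o_5 = (0.7321, -6.7321, 6.0000)
after link 6: o_6 = (-4.0976, -9.7321, 7.2941)

-4.098 -9.732 7.294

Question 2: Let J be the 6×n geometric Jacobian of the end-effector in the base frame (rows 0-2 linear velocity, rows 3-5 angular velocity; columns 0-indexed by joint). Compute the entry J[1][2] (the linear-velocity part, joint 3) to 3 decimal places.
-8.562

axis z_2 = (0.0000,0.0000,1.0000); lever o_n−o_2 = (-8.5617,-6.0000,1.2941)
cross product → J_v[:, 2] = (6.0000,-8.5617,0.0000)
J_ω[:, 2] = z_2
entry J[1][2] = -8.5617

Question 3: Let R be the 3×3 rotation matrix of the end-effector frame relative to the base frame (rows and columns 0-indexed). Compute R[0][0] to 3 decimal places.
End-effector x-axis (col 0 of R) = (-0.9659,0.0000,0.2588)
R[0][0] = -0.9659

-0.966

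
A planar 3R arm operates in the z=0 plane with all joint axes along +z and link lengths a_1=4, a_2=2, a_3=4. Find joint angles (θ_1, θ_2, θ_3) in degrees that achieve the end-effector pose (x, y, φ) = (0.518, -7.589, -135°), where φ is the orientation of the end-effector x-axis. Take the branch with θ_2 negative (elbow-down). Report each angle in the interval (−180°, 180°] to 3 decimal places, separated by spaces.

-45.011 -29.963 -60.027

wrist centre = target − a_3·(cos φ, sin φ) = (3.3464, -4.7606)
cos θ_2 = (33.8616−4²−2²)/(2·4·2) = 0.8664; θ_2 = -29.9626° (elbow-down)
β = atan2(-4.7606,3.3464) = -54.8948°; ψ = atan2(-0.9989,5.7327) = -9.8840°
θ_1 = β − ψ = -45.0108°
θ_3 = φ − θ_1 − θ_2 = -60.0266° (wrapped to (-180°,180°])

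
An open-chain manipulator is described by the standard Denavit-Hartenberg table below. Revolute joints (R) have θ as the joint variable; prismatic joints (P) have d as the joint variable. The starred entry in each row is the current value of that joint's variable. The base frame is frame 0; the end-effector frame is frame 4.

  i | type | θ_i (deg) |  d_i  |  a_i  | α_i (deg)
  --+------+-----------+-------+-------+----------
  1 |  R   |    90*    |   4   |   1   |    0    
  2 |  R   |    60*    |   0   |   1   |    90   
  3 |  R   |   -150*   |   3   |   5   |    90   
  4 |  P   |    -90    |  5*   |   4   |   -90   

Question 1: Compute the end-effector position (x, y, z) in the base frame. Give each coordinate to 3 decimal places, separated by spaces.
after link 1: o_1 = (0.0000, 1.0000, 4.0000)
after link 2: o_2 = (-0.8660, 1.5000, 4.0000)
after link 3: o_3 = (4.3840, 1.9330, 1.5000)
after link 4: o_4 = (4.5490, -2.7811, 5.8301)

4.549 -2.781 5.830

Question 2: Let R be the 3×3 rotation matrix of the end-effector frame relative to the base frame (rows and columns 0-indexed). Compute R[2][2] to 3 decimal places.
End-effector z-axis (col 2 of R) = (0.7500,-0.4330,-0.5000)
R[2][2] = -0.5000

-0.500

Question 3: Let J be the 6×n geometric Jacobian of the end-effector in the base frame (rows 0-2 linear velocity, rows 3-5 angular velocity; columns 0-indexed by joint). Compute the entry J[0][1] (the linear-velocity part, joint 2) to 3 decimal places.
axis z_1 = (0.0000,0.0000,1.0000); lever o_n−o_1 = (4.5490,-3.7811,1.8301)
cross product → J_v[:, 1] = (3.7811,4.5490,-0.0000)
J_ω[:, 1] = z_1
entry J[0][1] = 3.7811

3.781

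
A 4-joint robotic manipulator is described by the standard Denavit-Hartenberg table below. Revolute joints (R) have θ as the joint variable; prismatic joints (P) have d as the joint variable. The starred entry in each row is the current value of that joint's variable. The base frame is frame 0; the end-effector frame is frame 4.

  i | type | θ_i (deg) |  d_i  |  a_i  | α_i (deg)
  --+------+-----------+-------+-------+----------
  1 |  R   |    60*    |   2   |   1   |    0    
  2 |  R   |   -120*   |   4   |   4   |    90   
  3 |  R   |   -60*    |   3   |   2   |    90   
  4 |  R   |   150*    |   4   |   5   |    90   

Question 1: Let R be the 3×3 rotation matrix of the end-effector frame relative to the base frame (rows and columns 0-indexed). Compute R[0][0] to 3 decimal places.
-0.650

End-effector x-axis (col 0 of R) = (-0.6495,0.1250,0.7500)
R[0][0] = -0.6495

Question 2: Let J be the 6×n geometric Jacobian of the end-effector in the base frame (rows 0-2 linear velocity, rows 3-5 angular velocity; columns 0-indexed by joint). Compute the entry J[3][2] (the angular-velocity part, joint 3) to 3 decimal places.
axis z_2 = (-0.8660,-0.5000,0.0000); lever o_n−o_2 = (-7.0777,1.2590,0.0179)
cross product → J_v[:, 2] = (-0.0090,0.0155,-4.6292)
J_ω[:, 2] = z_2
entry J[3][2] = -0.8660

-0.866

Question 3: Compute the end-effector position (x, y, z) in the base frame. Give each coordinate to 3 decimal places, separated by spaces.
after link 1: o_1 = (0.5000, 0.8660, 2.0000)
after link 2: o_2 = (2.5000, -2.5981, 6.0000)
after link 3: o_3 = (0.4019, -4.9641, 4.2679)
after link 4: o_4 = (-4.5777, -1.3391, 6.0179)

-4.578 -1.339 6.018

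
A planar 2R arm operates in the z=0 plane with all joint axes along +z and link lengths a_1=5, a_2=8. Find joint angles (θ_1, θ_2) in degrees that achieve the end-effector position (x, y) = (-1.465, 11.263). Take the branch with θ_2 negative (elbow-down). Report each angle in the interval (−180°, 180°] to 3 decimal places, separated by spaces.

134.999 -59.999

cos θ_2 = (129.0014−5²−8²)/(2·5·8) = 0.5000; θ_2 = -59.9988° (elbow-down)
β = atan2(11.2630,-1.4650) = 97.4110°; ψ = atan2(-6.9281,9.0001) = -37.5883°
θ_1 = β − ψ = 134.9993°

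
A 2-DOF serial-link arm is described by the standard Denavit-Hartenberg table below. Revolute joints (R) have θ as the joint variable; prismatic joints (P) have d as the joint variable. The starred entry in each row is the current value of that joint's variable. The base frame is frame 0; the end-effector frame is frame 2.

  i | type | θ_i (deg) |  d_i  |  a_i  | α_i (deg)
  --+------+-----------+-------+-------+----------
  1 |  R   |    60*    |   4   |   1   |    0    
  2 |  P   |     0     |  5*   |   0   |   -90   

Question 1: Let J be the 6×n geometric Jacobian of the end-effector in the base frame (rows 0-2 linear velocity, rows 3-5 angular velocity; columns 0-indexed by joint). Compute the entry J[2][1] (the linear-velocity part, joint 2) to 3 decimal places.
1.000

prismatic axis z_1 = (0.0000,0.0000,1.0000)
J_v[:, 1] = z_1; J_ω[:, 1] = (0,0,0)
entry J[2][1] = 1.0000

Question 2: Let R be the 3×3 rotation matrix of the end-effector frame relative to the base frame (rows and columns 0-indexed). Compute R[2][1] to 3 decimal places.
-1.000

End-effector y-axis (col 1 of R) = (-0.0000,0.0000,-1.0000)
R[2][1] = -1.0000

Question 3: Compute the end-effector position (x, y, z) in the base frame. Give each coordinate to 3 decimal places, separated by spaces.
after link 1: o_1 = (0.5000, 0.8660, 4.0000)
after link 2: o_2 = (0.5000, 0.8660, 9.0000)

0.500 0.866 9.000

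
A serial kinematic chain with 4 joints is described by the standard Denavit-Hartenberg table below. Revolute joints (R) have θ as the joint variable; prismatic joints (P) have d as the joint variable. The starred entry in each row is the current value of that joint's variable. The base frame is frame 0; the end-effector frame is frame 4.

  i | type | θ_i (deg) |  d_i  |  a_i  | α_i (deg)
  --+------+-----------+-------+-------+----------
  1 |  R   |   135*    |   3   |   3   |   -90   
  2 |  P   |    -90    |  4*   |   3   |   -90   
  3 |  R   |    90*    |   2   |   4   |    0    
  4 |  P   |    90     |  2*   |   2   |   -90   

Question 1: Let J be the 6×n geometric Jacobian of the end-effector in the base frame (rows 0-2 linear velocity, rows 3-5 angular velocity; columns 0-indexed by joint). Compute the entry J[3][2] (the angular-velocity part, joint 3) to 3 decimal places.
axis z_2 = (-0.7071,0.7071,-0.0000); lever o_n−o_2 = (0.0000,5.6569,-2.0000)
cross product → J_v[:, 2] = (-1.4142,-1.4142,-4.0000)
J_ω[:, 2] = z_2
entry J[3][2] = -0.7071

-0.707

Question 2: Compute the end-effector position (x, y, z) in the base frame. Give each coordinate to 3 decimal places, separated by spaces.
after link 1: o_1 = (-2.1213, 2.1213, 3.0000)
after link 2: o_2 = (-4.9497, -0.7071, 6.0000)
after link 3: o_3 = (-3.5355, 3.5355, 6.0000)
after link 4: o_4 = (-4.9497, 4.9497, 4.0000)

-4.950 4.950 4.000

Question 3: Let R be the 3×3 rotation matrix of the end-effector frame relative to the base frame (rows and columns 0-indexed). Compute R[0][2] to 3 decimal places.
End-effector z-axis (col 2 of R) = (-0.7071,-0.7071,-0.0000)
R[0][2] = -0.7071

-0.707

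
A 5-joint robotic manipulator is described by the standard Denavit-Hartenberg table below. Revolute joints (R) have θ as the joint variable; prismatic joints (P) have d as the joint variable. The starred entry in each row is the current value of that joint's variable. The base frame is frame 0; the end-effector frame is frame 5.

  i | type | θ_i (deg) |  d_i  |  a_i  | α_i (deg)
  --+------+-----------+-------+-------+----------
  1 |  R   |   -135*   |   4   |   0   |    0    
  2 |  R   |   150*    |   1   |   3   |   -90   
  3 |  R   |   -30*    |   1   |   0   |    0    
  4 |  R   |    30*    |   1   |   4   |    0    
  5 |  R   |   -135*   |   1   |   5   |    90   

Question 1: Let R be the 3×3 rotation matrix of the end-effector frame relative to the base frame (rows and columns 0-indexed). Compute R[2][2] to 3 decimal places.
-0.707

End-effector z-axis (col 2 of R) = (-0.6830,-0.1830,-0.7071)
R[2][2] = -0.7071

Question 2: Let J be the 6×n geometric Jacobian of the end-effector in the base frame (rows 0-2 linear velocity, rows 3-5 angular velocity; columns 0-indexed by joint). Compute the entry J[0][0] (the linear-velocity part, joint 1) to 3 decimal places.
axis z_0 = ẑ; lever o_n−o_0 = (2.5700,3.7944,8.5355)
cross product → J_v[:, 0] = (-3.7944,2.5700,0.0000)
J_ω[:, 0] = z_0
entry J[0][0] = -3.7944

-3.794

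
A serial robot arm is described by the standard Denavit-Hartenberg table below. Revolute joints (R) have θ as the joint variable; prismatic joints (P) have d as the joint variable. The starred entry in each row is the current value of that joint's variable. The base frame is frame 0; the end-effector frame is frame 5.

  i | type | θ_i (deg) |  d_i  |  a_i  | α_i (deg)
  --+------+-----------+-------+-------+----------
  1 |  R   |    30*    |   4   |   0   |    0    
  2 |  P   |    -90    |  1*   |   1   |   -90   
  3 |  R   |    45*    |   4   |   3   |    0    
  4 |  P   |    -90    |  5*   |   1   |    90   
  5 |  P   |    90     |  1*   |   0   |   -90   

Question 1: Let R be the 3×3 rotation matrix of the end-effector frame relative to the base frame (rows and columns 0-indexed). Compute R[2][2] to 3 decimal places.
End-effector z-axis (col 2 of R) = (-0.3536,0.6124,-0.7071)
R[2][2] = -0.7071

-0.707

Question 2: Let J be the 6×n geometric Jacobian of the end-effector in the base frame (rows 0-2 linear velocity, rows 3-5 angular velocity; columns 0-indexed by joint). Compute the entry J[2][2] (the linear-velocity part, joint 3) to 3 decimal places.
-2.121

axis z_2 = (0.8660,0.5000,0.0000); lever o_n−o_2 = (8.8549,2.6629,-0.7071)
cross product → J_v[:, 2] = (-0.3536,0.6124,-2.1213)
J_ω[:, 2] = z_2
entry J[2][2] = -2.1213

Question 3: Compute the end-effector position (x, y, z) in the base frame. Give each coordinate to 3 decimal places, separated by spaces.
after link 1: o_1 = (0.0000, 0.0000, 4.0000)
after link 2: o_2 = (0.5000, -0.8660, 5.0000)
after link 3: o_3 = (5.0248, -0.7031, 2.8787)
after link 4: o_4 = (9.7084, 1.1845, 3.5858)
after link 5: o_5 = (9.3549, 1.7969, 4.2929)

9.355 1.797 4.293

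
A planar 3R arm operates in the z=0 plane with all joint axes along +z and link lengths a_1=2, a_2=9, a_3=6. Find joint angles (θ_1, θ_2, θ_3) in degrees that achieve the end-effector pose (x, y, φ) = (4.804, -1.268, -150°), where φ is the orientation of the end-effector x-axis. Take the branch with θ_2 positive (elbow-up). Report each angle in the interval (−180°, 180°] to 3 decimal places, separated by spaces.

wrist centre = target − a_3·(cos φ, sin φ) = (10.0002, 1.7320)
cos θ_2 = (103.0029−2²−9²)/(2·2·9) = 0.5001; θ_2 = 59.9947° (elbow-up)
β = atan2(1.7320,10.0002) = 9.8260°; ψ = atan2(7.7938,6.5007) = 50.1690°
θ_1 = β − ψ = -40.3430°
θ_3 = φ − θ_1 − θ_2 = -169.6518° (wrapped to (-180°,180°])

-40.343 59.995 -169.652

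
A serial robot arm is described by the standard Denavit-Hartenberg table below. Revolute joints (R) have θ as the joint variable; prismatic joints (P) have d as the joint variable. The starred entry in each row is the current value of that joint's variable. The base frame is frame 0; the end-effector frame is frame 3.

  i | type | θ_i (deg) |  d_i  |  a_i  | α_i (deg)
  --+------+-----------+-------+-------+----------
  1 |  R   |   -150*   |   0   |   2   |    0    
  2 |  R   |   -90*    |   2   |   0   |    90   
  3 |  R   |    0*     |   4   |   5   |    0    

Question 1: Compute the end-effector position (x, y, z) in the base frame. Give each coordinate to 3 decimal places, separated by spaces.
after link 1: o_1 = (-1.7321, -1.0000, 0.0000)
after link 2: o_2 = (-1.7321, -1.0000, 2.0000)
after link 3: o_3 = (-0.7679, 5.3301, 2.0000)

-0.768 5.330 2.000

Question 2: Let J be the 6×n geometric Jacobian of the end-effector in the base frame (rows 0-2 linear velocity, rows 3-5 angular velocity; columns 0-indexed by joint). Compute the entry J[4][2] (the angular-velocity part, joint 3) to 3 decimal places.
axis z_2 = (0.8660,0.5000,0.0000); lever o_n−o_2 = (0.9641,6.3301,0.0000)
cross product → J_v[:, 2] = (-0.0000,-0.0000,5.0000)
J_ω[:, 2] = z_2
entry J[4][2] = 0.5000

0.500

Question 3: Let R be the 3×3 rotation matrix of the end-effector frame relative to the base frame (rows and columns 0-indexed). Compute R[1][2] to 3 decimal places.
0.500

End-effector z-axis (col 2 of R) = (0.8660,0.5000,0.0000)
R[1][2] = 0.5000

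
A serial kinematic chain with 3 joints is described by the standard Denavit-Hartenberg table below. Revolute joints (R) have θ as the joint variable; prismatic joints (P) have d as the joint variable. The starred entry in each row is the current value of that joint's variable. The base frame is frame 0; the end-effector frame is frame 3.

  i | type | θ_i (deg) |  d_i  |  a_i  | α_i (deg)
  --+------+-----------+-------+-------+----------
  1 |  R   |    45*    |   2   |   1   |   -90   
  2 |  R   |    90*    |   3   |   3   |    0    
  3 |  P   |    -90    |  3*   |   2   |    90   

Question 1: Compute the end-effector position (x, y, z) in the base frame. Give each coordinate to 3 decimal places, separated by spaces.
-2.121 6.364 -1.000

after link 1: o_1 = (0.7071, 0.7071, 2.0000)
after link 2: o_2 = (-1.4142, 2.8284, -1.0000)
after link 3: o_3 = (-2.1213, 6.3640, -1.0000)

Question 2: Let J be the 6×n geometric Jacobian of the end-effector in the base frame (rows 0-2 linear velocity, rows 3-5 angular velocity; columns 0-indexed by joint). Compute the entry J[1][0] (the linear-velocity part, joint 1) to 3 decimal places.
-2.121

axis z_0 = ẑ; lever o_n−o_0 = (-2.1213,6.3640,-1.0000)
cross product → J_v[:, 0] = (-6.3640,-2.1213,0.0000)
J_ω[:, 0] = z_0
entry J[1][0] = -2.1213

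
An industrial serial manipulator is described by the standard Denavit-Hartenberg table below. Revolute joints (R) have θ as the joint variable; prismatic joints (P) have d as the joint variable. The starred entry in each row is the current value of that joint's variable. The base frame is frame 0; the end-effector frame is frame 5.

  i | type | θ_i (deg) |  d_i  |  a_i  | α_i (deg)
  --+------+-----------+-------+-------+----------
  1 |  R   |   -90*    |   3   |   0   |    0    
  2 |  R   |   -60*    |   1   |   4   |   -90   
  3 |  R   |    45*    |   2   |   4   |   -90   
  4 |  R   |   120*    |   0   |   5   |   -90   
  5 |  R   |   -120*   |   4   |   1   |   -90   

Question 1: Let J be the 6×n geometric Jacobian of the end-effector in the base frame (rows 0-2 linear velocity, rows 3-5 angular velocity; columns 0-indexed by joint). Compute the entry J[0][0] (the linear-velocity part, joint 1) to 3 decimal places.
axis z_0 = ẑ; lever o_n−o_0 = (-1.8327,-1.1769,4.5997)
cross product → J_v[:, 0] = (1.1769,-1.8327,0.0000)
J_ω[:, 0] = z_0
entry J[0][0] = 1.1769

1.177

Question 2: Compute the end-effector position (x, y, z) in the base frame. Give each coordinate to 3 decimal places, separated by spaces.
after link 1: o_1 = (0.0000, 0.0000, 3.0000)
after link 2: o_2 = (-3.4641, -2.0000, 4.0000)
after link 3: o_3 = (-4.9136, -5.1463, 1.1716)
after link 4: o_4 = (-5.5477, -0.5124, 2.9393)
after link 5: o_5 = (-1.8327, -1.1769, 4.5997)

-1.833 -1.177 4.600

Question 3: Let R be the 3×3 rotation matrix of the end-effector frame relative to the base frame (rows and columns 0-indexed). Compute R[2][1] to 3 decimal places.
End-effector y-axis (col 1 of R) = (-0.7803,0.1268,-0.6124)
R[2][1] = -0.6124

-0.612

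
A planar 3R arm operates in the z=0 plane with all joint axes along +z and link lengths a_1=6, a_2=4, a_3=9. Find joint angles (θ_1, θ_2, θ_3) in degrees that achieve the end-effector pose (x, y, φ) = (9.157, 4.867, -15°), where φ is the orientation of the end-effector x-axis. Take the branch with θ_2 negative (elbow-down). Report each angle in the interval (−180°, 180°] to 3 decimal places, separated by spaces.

wrist centre = target − a_3·(cos φ, sin φ) = (0.4637, 7.1964)
cos θ_2 = (52.0027−6²−4²)/(2·6·4) = 0.0001; θ_2 = -89.9967° (elbow-down)
β = atan2(7.1964,0.4637) = 86.3135°; ψ = atan2(-4.0000,6.0002) = -33.6891°
θ_1 = β − ψ = 120.0025°
θ_3 = φ − θ_1 − θ_2 = -45.0058° (wrapped to (-180°,180°])

120.003 -89.997 -45.006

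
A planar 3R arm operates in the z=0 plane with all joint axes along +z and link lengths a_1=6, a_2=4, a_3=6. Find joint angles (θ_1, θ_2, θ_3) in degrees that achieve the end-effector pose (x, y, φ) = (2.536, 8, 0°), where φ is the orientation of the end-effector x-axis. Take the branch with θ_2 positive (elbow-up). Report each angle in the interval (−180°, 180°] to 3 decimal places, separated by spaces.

wrist centre = target − a_3·(cos φ, sin φ) = (-3.4640, 8.0000)
cos θ_2 = (75.9993−6²−4²)/(2·6·4) = 0.5000; θ_2 = 60.0010° (elbow-up)
β = atan2(8.0000,-3.4640) = 113.4126°; ψ = atan2(3.4641,7.9999) = 23.4136°
θ_1 = β − ψ = 89.9990°
θ_3 = φ − θ_1 − θ_2 = -150.0000° (wrapped to (-180°,180°])

89.999 60.001 -150.000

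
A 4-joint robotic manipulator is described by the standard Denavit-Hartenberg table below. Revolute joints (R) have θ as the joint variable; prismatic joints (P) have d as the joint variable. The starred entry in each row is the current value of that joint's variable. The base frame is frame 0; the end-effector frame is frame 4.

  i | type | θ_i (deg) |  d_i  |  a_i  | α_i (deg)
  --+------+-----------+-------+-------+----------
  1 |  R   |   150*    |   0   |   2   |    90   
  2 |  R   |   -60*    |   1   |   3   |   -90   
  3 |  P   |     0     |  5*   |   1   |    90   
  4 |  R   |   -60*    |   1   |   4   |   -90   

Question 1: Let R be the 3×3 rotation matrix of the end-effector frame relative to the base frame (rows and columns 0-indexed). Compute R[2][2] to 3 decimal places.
-0.500

End-effector z-axis (col 2 of R) = (-0.7500,0.4330,-0.5000)
R[2][2] = -0.5000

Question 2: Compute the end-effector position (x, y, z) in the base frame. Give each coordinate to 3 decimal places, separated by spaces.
after link 1: o_1 = (-1.7321, 1.0000, 0.0000)
after link 2: o_2 = (-2.5311, 2.6160, -2.5981)
after link 3: o_3 = (-6.7141, 5.0311, -0.9641)
after link 4: o_4 = (-4.4821, 4.8971, -4.4282)

-4.482 4.897 -4.428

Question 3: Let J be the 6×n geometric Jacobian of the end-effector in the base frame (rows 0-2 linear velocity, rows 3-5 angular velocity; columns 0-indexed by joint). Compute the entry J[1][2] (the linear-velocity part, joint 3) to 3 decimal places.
prismatic axis z_2 = (-0.7500,0.4330,0.5000)
J_v[:, 2] = z_2; J_ω[:, 2] = (0,0,0)
entry J[1][2] = 0.4330

0.433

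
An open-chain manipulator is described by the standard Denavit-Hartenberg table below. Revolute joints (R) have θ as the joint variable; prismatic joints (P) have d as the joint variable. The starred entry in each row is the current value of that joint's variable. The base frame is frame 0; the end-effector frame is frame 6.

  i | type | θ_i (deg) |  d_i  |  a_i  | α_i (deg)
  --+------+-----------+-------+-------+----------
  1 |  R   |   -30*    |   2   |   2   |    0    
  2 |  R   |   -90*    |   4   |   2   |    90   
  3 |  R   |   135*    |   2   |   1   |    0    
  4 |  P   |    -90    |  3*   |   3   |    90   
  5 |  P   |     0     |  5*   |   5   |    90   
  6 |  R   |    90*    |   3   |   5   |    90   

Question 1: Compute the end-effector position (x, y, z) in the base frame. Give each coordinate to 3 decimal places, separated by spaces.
after link 1: o_1 = (1.7321, -1.0000, 2.0000)
after link 2: o_2 = (0.7321, -2.7321, 6.0000)
after link 3: o_3 = (-0.6464, -1.1197, 6.7071)
after link 4: o_4 = (-4.3052, -1.4568, 8.8284)
after link 5: o_5 = (-7.8407, -7.5805, 8.8284)
after link 6: o_6 = (-7.0104, -12.1424, 5.2929)

-7.010 -12.142 5.293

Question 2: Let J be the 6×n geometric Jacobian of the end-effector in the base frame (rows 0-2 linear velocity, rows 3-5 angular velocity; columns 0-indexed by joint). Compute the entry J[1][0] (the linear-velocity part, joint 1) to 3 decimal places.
-7.010

axis z_0 = ẑ; lever o_n−o_0 = (-7.0104,-12.1424,5.2929)
cross product → J_v[:, 0] = (12.1424,-7.0104,0.0000)
J_ω[:, 0] = z_0
entry J[1][0] = -7.0104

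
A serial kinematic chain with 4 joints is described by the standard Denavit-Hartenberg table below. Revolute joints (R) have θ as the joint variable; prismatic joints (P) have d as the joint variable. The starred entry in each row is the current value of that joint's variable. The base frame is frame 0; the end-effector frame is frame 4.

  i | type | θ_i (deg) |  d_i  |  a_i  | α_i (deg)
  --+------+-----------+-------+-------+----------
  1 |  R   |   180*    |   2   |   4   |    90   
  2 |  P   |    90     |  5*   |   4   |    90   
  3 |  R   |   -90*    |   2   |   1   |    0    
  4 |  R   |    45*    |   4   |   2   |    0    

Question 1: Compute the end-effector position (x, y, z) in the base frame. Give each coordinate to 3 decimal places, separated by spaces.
-10.000 2.586 7.414

after link 1: o_1 = (-4.0000, 0.0000, 2.0000)
after link 2: o_2 = (-4.0000, 5.0000, 6.0000)
after link 3: o_3 = (-6.0000, 4.0000, 6.0000)
after link 4: o_4 = (-10.0000, 2.5858, 7.4142)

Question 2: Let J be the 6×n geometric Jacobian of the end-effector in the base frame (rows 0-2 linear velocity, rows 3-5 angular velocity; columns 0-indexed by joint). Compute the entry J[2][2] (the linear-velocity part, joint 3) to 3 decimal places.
2.414

axis z_2 = (-1.0000,0.0000,-0.0000); lever o_n−o_2 = (-6.0000,-2.4142,1.4142)
cross product → J_v[:, 2] = (0.0000,1.4142,2.4142)
J_ω[:, 2] = z_2
entry J[2][2] = 2.4142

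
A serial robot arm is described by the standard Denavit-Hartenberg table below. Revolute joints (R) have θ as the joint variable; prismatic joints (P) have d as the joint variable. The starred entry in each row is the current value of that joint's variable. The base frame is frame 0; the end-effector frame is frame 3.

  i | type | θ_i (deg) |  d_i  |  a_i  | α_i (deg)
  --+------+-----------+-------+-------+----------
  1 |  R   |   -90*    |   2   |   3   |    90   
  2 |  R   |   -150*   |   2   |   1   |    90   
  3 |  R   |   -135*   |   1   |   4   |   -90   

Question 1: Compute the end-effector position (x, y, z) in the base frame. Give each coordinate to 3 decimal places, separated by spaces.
after link 1: o_1 = (0.0000, -3.0000, 2.0000)
after link 2: o_2 = (-2.0000, -2.1340, 1.5000)
after link 3: o_3 = (0.8284, -4.0835, 3.7802)

0.828 -4.083 3.780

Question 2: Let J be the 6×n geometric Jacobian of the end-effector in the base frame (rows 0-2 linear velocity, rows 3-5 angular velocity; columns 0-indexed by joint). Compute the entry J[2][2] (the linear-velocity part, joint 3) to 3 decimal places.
axis z_2 = (-0.0000,0.5000,0.8660); lever o_n−o_2 = (2.8284,-1.9495,2.2802)
cross product → J_v[:, 2] = (2.8284,2.4495,-1.4142)
J_ω[:, 2] = z_2
entry J[2][2] = -1.4142

-1.414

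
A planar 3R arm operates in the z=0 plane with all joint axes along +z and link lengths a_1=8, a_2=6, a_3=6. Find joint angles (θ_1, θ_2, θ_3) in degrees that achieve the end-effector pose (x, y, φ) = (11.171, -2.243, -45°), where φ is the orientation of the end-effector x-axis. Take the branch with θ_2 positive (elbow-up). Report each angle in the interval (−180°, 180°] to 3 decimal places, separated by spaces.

wrist centre = target − a_3·(cos φ, sin φ) = (6.9284, 1.9996)
cos θ_2 = (52.0007−8²−6²)/(2·8·6) = -0.5000; θ_2 = 119.9995° (elbow-up)
β = atan2(1.9996,6.9284) = 16.0990°; ψ = atan2(5.1962,5.0000) = 46.1020°
θ_1 = β − ψ = -30.0030°
θ_3 = φ − θ_1 − θ_2 = -134.9965° (wrapped to (-180°,180°])

-30.003 119.999 -134.997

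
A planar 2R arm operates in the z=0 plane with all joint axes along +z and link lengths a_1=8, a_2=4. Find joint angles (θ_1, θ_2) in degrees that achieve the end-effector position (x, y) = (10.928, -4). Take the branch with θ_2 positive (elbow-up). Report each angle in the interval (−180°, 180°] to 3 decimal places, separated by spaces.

cos θ_2 = (135.4212−8²−4²)/(2·8·4) = 0.8660; θ_2 = 30.0080° (elbow-up)
β = atan2(-4.0000,10.9280) = -20.1043°; ψ = atan2(2.0005,11.4638) = 9.8987°
θ_1 = β − ψ = -30.0029°

-30.003 30.008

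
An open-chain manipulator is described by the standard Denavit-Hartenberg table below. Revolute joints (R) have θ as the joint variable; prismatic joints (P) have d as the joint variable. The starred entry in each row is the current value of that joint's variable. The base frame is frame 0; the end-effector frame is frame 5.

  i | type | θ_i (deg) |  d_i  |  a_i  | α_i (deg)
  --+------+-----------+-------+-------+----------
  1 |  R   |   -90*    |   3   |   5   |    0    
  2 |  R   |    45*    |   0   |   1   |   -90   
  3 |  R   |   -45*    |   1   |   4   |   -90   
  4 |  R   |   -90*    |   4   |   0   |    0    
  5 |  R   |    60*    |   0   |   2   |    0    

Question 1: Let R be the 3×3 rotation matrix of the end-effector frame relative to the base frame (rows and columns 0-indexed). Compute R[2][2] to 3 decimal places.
End-effector z-axis (col 2 of R) = (0.5000,-0.5000,-0.7071)
R[2][2] = -0.7071

-0.707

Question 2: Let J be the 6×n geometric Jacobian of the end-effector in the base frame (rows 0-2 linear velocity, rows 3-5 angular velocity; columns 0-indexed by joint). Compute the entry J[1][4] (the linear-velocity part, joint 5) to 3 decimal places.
axis z_4 = (0.5000,-0.5000,-0.7071); lever o_n−o_4 = (1.5731,-0.1589,1.2247)
cross product → J_v[:, 4] = (-0.7247,-1.7247,0.7071)
J_ω[:, 4] = z_4
entry J[1][4] = -1.7247

-1.725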